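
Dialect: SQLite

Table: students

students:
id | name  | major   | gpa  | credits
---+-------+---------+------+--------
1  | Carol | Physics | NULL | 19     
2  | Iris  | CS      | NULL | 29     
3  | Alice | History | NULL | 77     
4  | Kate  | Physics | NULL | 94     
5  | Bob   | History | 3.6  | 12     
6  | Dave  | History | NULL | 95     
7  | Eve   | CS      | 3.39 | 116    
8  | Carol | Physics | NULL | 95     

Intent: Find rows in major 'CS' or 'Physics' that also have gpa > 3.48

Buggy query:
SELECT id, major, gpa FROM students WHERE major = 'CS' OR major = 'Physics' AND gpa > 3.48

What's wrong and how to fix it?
Bug: AND binds tighter than OR, so this parses as major = 'CS' OR (major = 'Physics' AND gpa > 3.48)

Fix: Add parentheses around the OR so the AND applies to both alternatives

Corrected query:
SELECT id, major, gpa FROM students WHERE (major = 'CS' OR major = 'Physics') AND gpa > 3.48

Result:
(no rows)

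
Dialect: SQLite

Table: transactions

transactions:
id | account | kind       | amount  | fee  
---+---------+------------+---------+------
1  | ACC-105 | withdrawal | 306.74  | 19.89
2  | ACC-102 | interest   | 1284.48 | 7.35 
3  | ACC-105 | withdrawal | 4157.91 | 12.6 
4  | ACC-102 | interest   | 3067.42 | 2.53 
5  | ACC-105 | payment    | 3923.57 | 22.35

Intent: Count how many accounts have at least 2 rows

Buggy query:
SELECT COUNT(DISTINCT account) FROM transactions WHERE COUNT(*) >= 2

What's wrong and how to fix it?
Bug: WHERE filters individual rows, not groups, so a group-level COUNT is invalid there

Fix: Use a subquery that GROUPs and filters with HAVING, then count its rows

Corrected query:
SELECT COUNT(*) FROM (SELECT account FROM transactions GROUP BY account HAVING COUNT(*) >= 2)

Result:
COUNT(*)
--------
2       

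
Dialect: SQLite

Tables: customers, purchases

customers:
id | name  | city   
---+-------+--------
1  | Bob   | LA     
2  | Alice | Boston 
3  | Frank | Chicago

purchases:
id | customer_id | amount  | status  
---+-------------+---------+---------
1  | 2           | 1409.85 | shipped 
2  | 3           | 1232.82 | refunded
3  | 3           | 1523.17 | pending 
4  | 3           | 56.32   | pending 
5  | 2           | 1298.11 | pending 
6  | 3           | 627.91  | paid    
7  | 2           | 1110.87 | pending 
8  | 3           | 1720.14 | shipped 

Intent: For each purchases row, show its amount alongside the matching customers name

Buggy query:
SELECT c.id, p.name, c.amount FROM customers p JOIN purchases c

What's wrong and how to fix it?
Bug: JOIN with no ON clause produces a cartesian product; every purchases row pairs with every customers row

Fix: Specify the join condition linking the foreign key to the parent id

Corrected query:
SELECT c.id, p.name, c.amount FROM customers p JOIN purchases c ON c.customer_id = p.id

Result:
id | name  | amount 
---+-------+--------
1  | Alice | 1409.85
2  | Frank | 1232.82
3  | Frank | 1523.17
4  | Frank | 56.32  
5  | Alice | 1298.11
6  | Frank | 627.91 
7  | Alice | 1110.87
8  | Frank | 1720.14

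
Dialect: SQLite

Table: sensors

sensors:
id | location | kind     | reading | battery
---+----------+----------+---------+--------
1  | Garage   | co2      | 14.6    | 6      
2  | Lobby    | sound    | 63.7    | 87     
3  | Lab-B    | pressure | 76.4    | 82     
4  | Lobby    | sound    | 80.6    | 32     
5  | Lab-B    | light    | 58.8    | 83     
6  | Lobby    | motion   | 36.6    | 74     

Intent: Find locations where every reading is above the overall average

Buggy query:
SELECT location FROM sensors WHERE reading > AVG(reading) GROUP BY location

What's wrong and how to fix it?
Bug: WHERE evaluates per row before aggregation, so AVG() is unavailable

Fix: Use a subquery for AVG and a HAVING MIN(...) filter so the condition holds for every row in the group

Corrected query:
SELECT location FROM sensors GROUP BY location HAVING MIN(reading) > (SELECT AVG(reading) FROM sensors)

Result:
location
--------
Lab-B   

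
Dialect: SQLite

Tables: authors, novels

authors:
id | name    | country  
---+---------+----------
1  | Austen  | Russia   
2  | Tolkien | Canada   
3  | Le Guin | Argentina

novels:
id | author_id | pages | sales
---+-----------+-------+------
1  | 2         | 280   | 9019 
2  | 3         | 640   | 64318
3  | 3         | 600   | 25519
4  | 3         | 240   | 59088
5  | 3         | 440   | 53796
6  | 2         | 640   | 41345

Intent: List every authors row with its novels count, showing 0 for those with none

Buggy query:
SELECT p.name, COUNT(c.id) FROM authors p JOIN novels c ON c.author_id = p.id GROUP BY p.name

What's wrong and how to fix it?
Bug: INNER JOIN drops authors rows that have no matching novels rows

Fix: Use LEFT JOIN so parents without children still appear (COUNT(c.id) gives 0)

Corrected query:
SELECT p.name, COUNT(c.id) FROM authors p LEFT JOIN novels c ON c.author_id = p.id GROUP BY p.name

Result:
name    | COUNT(c.id)
--------+------------
Austen  | 0          
Le Guin | 4          
Tolkien | 2          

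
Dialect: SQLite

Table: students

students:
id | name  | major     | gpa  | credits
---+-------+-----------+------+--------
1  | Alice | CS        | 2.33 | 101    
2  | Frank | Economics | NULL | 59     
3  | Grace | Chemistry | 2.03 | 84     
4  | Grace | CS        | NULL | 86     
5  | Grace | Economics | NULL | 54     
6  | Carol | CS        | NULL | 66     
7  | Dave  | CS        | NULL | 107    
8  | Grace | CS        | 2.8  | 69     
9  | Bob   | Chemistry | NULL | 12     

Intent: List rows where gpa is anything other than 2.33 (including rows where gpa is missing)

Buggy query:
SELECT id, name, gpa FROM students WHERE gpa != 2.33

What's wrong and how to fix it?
Bug: Inequality against NULL is unknown, not true; rows with NULL are dropped

Fix: Handle NULL separately with IS NULL alongside the inequality

Corrected query:
SELECT id, name, gpa FROM students WHERE gpa != 2.33 OR gpa IS NULL

Result:
id | name  | gpa 
---+-------+-----
2  | Frank | NULL
3  | Grace | 2.03
4  | Grace | NULL
5  | Grace | NULL
6  | Carol | NULL
7  | Dave  | NULL
8  | Grace | 2.8 
9  | Bob   | NULL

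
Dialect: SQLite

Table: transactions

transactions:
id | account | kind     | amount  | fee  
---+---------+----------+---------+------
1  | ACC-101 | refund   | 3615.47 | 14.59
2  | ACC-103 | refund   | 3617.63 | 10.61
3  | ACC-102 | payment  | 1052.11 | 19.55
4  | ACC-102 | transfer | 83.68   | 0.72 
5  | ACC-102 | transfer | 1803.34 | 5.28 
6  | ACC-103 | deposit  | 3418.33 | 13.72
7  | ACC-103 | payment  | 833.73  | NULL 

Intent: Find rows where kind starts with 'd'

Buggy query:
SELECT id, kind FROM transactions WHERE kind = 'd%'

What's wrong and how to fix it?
Bug: Wildcards only work with LIKE; '=' treats '%' as a literal character

Fix: Use LIKE for wildcard pattern matching

Corrected query:
SELECT id, kind FROM transactions WHERE kind LIKE 'd%'

Result:
id | kind   
---+--------
6  | deposit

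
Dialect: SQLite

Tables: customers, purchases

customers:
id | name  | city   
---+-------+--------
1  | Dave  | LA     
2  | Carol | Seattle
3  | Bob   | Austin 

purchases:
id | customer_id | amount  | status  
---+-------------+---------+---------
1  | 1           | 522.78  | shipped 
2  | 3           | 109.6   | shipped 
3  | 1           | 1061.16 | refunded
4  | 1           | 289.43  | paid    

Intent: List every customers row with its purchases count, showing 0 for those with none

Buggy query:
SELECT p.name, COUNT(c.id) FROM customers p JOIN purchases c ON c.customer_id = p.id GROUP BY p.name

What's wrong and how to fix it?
Bug: INNER JOIN drops customers rows that have no matching purchases rows

Fix: Switch to LEFT JOIN to retain unmatched parent rows

Corrected query:
SELECT p.name, COUNT(c.id) FROM customers p LEFT JOIN purchases c ON c.customer_id = p.id GROUP BY p.name

Result:
name  | COUNT(c.id)
------+------------
Bob   | 1          
Carol | 0          
Dave  | 3          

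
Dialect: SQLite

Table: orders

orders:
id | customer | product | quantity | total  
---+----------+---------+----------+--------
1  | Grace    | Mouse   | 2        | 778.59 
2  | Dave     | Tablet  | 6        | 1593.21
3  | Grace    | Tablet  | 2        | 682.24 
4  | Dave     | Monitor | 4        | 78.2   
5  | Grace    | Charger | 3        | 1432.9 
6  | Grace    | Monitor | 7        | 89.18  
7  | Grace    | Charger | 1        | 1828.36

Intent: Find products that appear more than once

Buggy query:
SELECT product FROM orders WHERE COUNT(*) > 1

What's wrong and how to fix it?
Bug: WHERE can't reference COUNT(*); aggregates are computed after WHERE

Fix: Group first, then use HAVING for the count condition

Corrected query:
SELECT product FROM orders GROUP BY product HAVING COUNT(*) > 1

Result:
product
-------
Charger
Monitor
Tablet 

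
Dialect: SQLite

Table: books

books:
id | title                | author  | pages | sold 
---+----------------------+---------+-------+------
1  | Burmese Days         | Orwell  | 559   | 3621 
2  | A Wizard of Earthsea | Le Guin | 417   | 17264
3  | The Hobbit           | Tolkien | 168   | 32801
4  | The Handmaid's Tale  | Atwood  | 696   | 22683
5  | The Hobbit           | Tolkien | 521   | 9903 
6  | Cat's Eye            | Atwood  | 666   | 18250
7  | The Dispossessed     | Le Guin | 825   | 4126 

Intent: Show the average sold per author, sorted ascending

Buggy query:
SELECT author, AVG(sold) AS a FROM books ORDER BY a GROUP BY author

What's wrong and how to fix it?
Bug: ORDER BY appears before GROUP BY; SQL clause order requires GROUP BY first

Fix: Move ORDER BY to the end, after GROUP BY

Corrected query:
SELECT author, AVG(sold) AS a FROM books GROUP BY author ORDER BY a

Result:
author  | a      
--------+--------
Orwell  | 3621   
Le Guin | 10695  
Atwood  | 20466.5
Tolkien | 21352  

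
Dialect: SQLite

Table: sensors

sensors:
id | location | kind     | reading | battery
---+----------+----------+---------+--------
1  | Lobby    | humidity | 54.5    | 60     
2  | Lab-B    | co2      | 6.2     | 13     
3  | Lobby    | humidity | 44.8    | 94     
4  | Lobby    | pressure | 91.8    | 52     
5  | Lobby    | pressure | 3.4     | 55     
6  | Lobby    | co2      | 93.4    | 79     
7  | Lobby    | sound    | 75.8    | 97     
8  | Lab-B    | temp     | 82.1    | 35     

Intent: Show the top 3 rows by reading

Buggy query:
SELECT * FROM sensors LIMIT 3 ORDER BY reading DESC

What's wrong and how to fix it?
Bug: LIMIT must come after ORDER BY

Fix: Sort with ORDER BY, then apply LIMIT

Corrected query:
SELECT * FROM sensors ORDER BY reading DESC LIMIT 3

Result:
id | location | kind     | reading | battery
---+----------+----------+---------+--------
6  | Lobby    | co2      | 93.4    | 79     
4  | Lobby    | pressure | 91.8    | 52     
8  | Lab-B    | temp     | 82.1    | 35     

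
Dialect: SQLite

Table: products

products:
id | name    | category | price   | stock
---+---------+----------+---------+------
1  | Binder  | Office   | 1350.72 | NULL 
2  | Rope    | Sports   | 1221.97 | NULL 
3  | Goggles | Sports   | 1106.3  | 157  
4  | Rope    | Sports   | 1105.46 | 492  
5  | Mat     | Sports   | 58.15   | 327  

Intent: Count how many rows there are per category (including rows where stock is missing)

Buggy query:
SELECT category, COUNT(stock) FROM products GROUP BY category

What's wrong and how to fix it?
Bug: COUNT(column) counts non-NULL values only; rows with NULL stock aren't counted

Fix: Replace COUNT(stock) with COUNT(*)

Corrected query:
SELECT category, COUNT(*) FROM products GROUP BY category

Result:
category | COUNT(*)
---------+---------
Office   | 1       
Sports   | 4       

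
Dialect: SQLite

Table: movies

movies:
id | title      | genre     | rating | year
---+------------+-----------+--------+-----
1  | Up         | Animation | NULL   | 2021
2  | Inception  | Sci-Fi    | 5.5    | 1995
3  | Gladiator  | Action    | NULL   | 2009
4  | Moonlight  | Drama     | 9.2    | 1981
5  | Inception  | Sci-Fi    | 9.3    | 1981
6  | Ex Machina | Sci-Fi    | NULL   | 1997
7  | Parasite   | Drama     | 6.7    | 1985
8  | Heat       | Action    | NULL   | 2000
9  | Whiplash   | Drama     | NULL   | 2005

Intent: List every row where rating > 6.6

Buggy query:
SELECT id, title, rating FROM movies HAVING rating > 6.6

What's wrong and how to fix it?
Bug: This is a non-aggregate query (no GROUP BY, no aggregates), so in SQLite the HAVING clause is invalid here; a row-level condition belongs in WHERE

Fix: Replace HAVING with WHERE since the condition applies to individual rows

Corrected query:
SELECT id, title, rating FROM movies WHERE rating > 6.6

Result:
id | title     | rating
---+-----------+-------
4  | Moonlight | 9.2   
5  | Inception | 9.3   
7  | Parasite  | 6.7   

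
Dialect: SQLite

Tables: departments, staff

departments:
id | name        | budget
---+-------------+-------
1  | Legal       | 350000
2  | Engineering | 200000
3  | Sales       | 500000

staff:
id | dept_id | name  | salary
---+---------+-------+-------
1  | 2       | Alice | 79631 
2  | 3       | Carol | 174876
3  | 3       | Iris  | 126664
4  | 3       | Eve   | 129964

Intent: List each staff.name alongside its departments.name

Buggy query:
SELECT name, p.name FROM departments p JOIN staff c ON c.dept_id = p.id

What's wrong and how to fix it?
Bug: 'name' exists in both joined tables, so the database can't tell which one is meant

Fix: Prefix ambiguous columns with the table alias

Corrected query:
SELECT c.name, p.name FROM departments p JOIN staff c ON c.dept_id = p.id

Result:
name  | name       
------+------------
Alice | Engineering
Carol | Sales      
Iris  | Sales      
Eve   | Sales      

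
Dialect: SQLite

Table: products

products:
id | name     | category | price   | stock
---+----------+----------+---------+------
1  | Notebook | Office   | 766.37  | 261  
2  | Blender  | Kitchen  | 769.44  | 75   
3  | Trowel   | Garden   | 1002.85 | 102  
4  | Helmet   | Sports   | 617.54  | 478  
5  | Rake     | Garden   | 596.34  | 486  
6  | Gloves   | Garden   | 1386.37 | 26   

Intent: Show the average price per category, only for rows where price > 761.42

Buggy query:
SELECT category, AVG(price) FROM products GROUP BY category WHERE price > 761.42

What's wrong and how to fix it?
Bug: Row-level WHERE must come before GROUP BY in the clause order

Fix: Place WHERE between FROM and GROUP BY

Corrected query:
SELECT category, AVG(price) FROM products WHERE price > 761.42 GROUP BY category

Result:
category | AVG(price)
---------+-----------
Garden   | 1194.61   
Kitchen  | 769.44    
Office   | 766.37    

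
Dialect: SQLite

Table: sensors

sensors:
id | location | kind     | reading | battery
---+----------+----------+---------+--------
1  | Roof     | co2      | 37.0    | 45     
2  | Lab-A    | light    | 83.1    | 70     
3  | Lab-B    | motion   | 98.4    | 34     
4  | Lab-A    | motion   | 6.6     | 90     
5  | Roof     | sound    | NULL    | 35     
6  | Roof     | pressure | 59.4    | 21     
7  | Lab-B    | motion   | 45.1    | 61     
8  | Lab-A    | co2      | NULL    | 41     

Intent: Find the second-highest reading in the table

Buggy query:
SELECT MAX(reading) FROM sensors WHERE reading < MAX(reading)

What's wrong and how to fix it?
Bug: The inner MAX is an aggregate inside WHERE, which is not allowed

Fix: Put the inner MAX in a scalar subquery

Corrected query:
SELECT MAX(reading) FROM sensors WHERE reading < (SELECT MAX(reading) FROM sensors)

Result:
MAX(reading)
------------
83.1        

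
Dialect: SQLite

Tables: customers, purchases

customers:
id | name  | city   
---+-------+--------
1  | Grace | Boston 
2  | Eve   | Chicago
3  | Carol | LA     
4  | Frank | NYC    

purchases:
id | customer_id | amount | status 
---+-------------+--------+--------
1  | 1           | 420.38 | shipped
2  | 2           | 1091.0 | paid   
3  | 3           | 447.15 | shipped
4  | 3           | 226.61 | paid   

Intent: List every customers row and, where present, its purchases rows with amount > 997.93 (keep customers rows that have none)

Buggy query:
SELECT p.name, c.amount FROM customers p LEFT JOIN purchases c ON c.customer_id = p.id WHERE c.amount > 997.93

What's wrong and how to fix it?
Bug: Filtering c.amount in WHERE discards the NULL rows produced by LEFT JOIN, turning it into an inner join

Fix: Put 'c.amount > 997.93' in the JOIN's ON clause instead of WHERE

Corrected query:
SELECT p.name, c.amount FROM customers p LEFT JOIN purchases c ON c.customer_id = p.id AND c.amount > 997.93

Result:
name  | amount
------+-------
Grace | NULL  
Eve   | 1091  
Carol | NULL  
Frank | NULL  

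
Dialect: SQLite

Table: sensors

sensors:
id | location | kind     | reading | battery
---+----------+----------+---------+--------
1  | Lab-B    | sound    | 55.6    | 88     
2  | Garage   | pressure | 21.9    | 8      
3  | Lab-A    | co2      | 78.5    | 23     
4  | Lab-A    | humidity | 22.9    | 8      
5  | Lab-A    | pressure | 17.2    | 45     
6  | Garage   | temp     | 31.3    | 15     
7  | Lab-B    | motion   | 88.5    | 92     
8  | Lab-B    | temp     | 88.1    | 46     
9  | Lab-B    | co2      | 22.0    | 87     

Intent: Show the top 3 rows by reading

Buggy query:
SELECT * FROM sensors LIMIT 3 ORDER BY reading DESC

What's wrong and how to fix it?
Bug: ORDER BY cannot follow LIMIT; LIMIT is the final clause

Fix: Sort with ORDER BY, then apply LIMIT

Corrected query:
SELECT * FROM sensors ORDER BY reading DESC LIMIT 3

Result:
id | location | kind   | reading | battery
---+----------+--------+---------+--------
7  | Lab-B    | motion | 88.5    | 92     
8  | Lab-B    | temp   | 88.1    | 46     
3  | Lab-A    | co2    | 78.5    | 23     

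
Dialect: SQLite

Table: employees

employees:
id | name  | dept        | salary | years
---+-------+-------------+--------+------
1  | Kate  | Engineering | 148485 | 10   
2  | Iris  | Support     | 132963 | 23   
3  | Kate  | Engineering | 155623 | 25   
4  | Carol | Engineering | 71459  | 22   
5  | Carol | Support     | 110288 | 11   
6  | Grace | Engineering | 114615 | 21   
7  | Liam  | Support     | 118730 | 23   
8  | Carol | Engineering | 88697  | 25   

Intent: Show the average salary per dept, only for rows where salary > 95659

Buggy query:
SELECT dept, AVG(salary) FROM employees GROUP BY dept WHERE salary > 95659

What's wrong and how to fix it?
Bug: Row-level WHERE must come before GROUP BY in the clause order

Fix: Move the WHERE clause before GROUP BY

Corrected query:
SELECT dept, AVG(salary) FROM employees WHERE salary > 95659 GROUP BY dept

Result:
dept        | AVG(salary)  
------------+--------------
Engineering | 139574.333333
Support     | 120660.333333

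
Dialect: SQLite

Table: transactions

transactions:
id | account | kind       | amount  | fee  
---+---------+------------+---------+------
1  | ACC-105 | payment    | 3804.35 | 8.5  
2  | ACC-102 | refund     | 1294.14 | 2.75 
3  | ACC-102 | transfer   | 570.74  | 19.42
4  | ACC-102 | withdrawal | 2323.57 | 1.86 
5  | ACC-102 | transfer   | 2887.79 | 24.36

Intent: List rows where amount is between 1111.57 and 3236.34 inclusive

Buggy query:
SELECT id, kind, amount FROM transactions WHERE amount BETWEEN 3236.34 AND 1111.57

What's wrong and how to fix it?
Bug: BETWEEN expects the lower bound first; with 3236.34 AND 1111.57 the range is empty

Fix: Write BETWEEN 1111.57 AND 3236.34

Corrected query:
SELECT id, kind, amount FROM transactions WHERE amount BETWEEN 1111.57 AND 3236.34

Result:
id | kind       | amount 
---+------------+--------
2  | refund     | 1294.14
4  | withdrawal | 2323.57
5  | transfer   | 2887.79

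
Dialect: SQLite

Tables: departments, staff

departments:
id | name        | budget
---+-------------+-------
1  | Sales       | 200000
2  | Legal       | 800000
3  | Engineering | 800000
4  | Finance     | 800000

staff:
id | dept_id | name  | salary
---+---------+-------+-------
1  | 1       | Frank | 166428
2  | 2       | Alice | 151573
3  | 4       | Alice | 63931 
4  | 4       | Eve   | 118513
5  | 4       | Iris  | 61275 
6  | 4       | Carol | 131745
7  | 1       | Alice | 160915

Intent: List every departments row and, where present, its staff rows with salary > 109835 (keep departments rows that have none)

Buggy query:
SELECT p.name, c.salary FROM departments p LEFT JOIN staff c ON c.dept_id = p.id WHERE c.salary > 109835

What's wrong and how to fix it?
Bug: Filtering c.salary in WHERE discards the NULL rows produced by LEFT JOIN, turning it into an inner join

Fix: Put 'c.salary > 109835' in the JOIN's ON clause instead of WHERE

Corrected query:
SELECT p.name, c.salary FROM departments p LEFT JOIN staff c ON c.dept_id = p.id AND c.salary > 109835

Result:
name        | salary
------------+-------
Sales       | 160915
Sales       | 166428
Legal       | 151573
Engineering | NULL  
Finance     | 118513
Finance     | 131745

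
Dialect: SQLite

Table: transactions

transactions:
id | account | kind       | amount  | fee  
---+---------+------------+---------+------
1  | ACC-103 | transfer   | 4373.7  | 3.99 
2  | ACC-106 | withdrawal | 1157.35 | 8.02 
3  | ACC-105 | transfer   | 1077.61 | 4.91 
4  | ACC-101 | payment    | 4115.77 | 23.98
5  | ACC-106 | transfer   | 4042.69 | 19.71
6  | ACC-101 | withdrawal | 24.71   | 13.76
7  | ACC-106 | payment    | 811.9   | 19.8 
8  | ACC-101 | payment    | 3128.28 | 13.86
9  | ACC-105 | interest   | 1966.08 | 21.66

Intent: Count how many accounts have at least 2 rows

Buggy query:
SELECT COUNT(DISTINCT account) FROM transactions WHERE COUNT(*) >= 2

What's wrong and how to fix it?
Bug: WHERE filters individual rows, not groups, so a group-level COUNT is invalid there

Fix: Group first with HAVING COUNT(*) >= 2, then COUNT the resulting groups

Corrected query:
SELECT COUNT(*) FROM (SELECT account FROM transactions GROUP BY account HAVING COUNT(*) >= 2)

Result:
COUNT(*)
--------
3       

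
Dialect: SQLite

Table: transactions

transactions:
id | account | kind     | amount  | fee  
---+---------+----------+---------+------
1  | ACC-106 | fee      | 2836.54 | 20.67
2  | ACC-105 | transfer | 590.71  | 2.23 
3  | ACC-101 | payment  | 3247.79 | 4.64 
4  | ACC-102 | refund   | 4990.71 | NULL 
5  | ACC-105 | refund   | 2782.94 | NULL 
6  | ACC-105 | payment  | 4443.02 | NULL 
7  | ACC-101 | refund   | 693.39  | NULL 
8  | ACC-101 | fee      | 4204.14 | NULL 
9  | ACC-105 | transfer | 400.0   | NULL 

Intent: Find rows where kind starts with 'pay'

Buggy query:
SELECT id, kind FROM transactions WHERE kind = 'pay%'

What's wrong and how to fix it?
Bug: Wildcards only work with LIKE; '=' treats '%' as a literal character

Fix: Use LIKE for wildcard pattern matching

Corrected query:
SELECT id, kind FROM transactions WHERE kind LIKE 'pay%'

Result:
id | kind   
---+--------
3  | payment
6  | payment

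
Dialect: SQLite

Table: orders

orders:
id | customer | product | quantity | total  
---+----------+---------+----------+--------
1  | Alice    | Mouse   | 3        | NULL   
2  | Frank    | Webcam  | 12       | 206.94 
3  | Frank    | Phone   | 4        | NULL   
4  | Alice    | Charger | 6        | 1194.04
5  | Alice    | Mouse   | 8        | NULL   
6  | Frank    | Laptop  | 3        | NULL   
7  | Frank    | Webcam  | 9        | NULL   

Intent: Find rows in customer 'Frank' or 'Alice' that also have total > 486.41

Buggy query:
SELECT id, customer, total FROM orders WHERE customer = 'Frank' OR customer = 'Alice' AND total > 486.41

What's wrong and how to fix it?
Bug: AND binds tighter than OR, so this parses as customer = 'Frank' OR (customer = 'Alice' AND total > 486.41)

Fix: Add parentheses around the OR so the AND applies to both alternatives

Corrected query:
SELECT id, customer, total FROM orders WHERE (customer = 'Frank' OR customer = 'Alice') AND total > 486.41

Result:
id | customer | total  
---+----------+--------
4  | Alice    | 1194.04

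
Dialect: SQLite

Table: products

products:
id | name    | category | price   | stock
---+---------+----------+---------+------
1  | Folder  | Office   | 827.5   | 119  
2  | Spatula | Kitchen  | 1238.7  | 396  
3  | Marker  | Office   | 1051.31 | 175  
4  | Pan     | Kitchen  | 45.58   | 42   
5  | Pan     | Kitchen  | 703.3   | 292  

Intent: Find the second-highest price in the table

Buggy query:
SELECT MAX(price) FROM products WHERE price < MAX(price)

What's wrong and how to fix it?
Bug: MAX(price) on the right of the comparison is an aggregate-in-WHERE error

Fix: Compute the overall MAX in a subquery, then take MAX of rows below it

Corrected query:
SELECT MAX(price) FROM products WHERE price < (SELECT MAX(price) FROM products)

Result:
MAX(price)
----------
1051.31   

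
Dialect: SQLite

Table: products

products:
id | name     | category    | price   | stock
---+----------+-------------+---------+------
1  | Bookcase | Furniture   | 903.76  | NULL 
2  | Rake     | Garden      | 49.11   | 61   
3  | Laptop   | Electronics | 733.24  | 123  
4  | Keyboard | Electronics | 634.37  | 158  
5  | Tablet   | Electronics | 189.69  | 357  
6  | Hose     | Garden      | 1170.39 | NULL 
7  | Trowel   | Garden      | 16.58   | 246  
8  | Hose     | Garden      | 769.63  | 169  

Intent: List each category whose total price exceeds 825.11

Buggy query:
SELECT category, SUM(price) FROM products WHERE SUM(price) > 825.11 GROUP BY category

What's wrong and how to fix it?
Bug: Aggregate functions cannot appear in a WHERE clause

Fix: Use HAVING (which filters groups after aggregation) instead of WHERE

Corrected query:
SELECT category, SUM(price) FROM products GROUP BY category HAVING SUM(price) > 825.11

Result:
category    | SUM(price)
------------+-----------
Electronics | 1557.3    
Furniture   | 903.76    
Garden      | 2005.71   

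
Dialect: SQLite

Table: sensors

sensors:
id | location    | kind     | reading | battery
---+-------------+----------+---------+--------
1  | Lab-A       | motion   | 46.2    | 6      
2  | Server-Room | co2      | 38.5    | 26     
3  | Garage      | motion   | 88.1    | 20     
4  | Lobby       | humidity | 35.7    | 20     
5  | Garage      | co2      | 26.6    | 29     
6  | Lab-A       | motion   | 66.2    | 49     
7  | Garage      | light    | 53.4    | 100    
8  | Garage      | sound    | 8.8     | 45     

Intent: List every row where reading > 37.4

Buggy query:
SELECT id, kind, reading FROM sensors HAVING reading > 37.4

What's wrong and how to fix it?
Bug: This is a non-aggregate query (no GROUP BY, no aggregates), so in SQLite the HAVING clause is invalid here; a row-level condition belongs in WHERE

Fix: Use WHERE for row-level filtering

Corrected query:
SELECT id, kind, reading FROM sensors WHERE reading > 37.4

Result:
id | kind   | reading
---+--------+--------
1  | motion | 46.2   
2  | co2    | 38.5   
3  | motion | 88.1   
6  | motion | 66.2   
7  | light  | 53.4   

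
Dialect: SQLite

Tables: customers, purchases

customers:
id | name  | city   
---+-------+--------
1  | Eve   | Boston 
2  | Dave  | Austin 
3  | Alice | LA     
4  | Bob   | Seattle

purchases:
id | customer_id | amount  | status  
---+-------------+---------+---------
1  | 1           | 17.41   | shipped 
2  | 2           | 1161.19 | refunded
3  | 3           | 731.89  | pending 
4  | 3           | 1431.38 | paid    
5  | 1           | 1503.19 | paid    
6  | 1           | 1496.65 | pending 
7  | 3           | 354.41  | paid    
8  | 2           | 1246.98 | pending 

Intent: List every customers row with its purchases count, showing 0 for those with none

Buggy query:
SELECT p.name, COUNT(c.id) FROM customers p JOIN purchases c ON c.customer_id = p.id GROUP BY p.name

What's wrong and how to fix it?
Bug: INNER JOIN drops customers rows that have no matching purchases rows

Fix: Use LEFT JOIN so parents without children still appear (COUNT(c.id) gives 0)

Corrected query:
SELECT p.name, COUNT(c.id) FROM customers p LEFT JOIN purchases c ON c.customer_id = p.id GROUP BY p.name

Result:
name  | COUNT(c.id)
------+------------
Alice | 3          
Bob   | 0          
Dave  | 2          
Eve   | 3          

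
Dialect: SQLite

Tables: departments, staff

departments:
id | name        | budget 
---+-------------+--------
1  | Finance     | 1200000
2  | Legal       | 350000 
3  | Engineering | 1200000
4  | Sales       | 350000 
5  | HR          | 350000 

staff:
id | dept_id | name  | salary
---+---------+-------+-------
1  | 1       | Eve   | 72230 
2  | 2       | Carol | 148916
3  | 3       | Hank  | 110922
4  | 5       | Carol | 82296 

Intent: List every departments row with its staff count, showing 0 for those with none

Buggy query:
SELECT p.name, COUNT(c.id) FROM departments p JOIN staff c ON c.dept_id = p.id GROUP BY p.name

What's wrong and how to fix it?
Bug: INNER JOIN drops departments rows that have no matching staff rows

Fix: Use LEFT JOIN so parents without children still appear (COUNT(c.id) gives 0)

Corrected query:
SELECT p.name, COUNT(c.id) FROM departments p LEFT JOIN staff c ON c.dept_id = p.id GROUP BY p.name

Result:
name        | COUNT(c.id)
------------+------------
Engineering | 1          
Finance     | 1          
HR          | 1          
Legal       | 1          
Sales       | 0          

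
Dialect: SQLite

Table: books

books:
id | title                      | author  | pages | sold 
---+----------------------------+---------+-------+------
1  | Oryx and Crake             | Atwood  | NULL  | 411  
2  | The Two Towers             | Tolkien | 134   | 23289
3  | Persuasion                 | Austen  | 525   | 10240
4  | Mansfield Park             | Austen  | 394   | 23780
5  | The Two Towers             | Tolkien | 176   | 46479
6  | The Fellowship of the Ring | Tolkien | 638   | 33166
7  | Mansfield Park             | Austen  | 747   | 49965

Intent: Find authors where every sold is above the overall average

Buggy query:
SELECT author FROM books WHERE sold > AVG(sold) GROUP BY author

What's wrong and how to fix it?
Bug: WHERE evaluates per row before aggregation, so AVG() is unavailable

Fix: Compute the overall average in a scalar subquery and compare each group's MIN against it in HAVING

Corrected query:
SELECT author FROM books GROUP BY author HAVING MIN(sold) > (SELECT AVG(sold) FROM books)

Result:
(no rows)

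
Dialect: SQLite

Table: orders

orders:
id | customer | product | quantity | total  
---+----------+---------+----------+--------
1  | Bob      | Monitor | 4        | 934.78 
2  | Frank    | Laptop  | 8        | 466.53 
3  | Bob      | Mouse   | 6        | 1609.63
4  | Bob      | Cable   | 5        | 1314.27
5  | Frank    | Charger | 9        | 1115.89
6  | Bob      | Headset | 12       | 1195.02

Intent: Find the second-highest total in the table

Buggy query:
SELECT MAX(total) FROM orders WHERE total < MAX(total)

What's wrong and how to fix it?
Bug: The inner MAX is an aggregate inside WHERE, which is not allowed

Fix: Put the inner MAX in a scalar subquery

Corrected query:
SELECT MAX(total) FROM orders WHERE total < (SELECT MAX(total) FROM orders)

Result:
MAX(total)
----------
1314.27   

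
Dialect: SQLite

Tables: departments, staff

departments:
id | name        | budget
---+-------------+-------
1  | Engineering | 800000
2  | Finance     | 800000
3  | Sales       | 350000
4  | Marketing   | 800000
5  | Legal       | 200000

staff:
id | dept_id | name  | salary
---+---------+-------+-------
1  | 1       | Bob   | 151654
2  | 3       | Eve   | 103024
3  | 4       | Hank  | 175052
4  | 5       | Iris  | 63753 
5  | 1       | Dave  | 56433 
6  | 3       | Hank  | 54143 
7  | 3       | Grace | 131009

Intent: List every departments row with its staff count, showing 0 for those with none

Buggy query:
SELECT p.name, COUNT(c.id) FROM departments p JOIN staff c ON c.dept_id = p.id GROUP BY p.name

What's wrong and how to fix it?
Bug: INNER JOIN drops departments rows that have no matching staff rows

Fix: Use LEFT JOIN so parents without children still appear (COUNT(c.id) gives 0)

Corrected query:
SELECT p.name, COUNT(c.id) FROM departments p LEFT JOIN staff c ON c.dept_id = p.id GROUP BY p.name

Result:
name        | COUNT(c.id)
------------+------------
Engineering | 2          
Finance     | 0          
Legal       | 1          
Marketing   | 1          
Sales       | 3          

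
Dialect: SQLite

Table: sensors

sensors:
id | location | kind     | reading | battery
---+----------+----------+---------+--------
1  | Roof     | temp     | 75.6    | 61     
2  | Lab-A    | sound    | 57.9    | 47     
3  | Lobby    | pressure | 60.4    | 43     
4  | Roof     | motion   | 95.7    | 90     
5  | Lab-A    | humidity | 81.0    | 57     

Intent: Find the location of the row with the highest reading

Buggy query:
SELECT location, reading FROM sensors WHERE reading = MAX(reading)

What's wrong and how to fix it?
Bug: MAX(reading) is an aggregate and cannot be used directly in WHERE

Fix: Wrap MAX in a scalar subquery so WHERE compares against a single value

Corrected query:
SELECT location, reading FROM sensors WHERE reading = (SELECT MAX(reading) FROM sensors)

Result:
location | reading
---------+--------
Roof     | 95.7   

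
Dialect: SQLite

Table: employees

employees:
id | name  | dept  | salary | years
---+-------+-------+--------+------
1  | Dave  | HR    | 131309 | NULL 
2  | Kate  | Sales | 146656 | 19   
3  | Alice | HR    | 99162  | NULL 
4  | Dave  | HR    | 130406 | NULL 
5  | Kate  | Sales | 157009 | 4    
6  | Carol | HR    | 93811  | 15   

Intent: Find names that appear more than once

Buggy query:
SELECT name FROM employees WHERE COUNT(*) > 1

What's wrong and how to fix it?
Bug: COUNT(*) is an aggregate and cannot be used in WHERE

Fix: Group first, then use HAVING for the count condition

Corrected query:
SELECT name FROM employees GROUP BY name HAVING COUNT(*) > 1

Result:
name
----
Dave
Kate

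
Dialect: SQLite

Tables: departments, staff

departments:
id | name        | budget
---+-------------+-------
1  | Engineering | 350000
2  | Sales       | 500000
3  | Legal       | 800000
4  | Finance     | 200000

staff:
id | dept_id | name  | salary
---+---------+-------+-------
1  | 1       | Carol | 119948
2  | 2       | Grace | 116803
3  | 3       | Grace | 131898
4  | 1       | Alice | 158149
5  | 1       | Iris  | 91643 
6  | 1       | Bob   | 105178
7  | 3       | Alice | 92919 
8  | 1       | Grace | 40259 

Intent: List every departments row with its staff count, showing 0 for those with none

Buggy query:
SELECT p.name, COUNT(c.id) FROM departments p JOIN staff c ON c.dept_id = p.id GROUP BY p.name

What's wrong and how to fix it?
Bug: An inner join excludes parents with zero children

Fix: Use LEFT JOIN so parents without children still appear (COUNT(c.id) gives 0)

Corrected query:
SELECT p.name, COUNT(c.id) FROM departments p LEFT JOIN staff c ON c.dept_id = p.id GROUP BY p.name

Result:
name        | COUNT(c.id)
------------+------------
Engineering | 5          
Finance     | 0          
Legal       | 2          
Sales       | 1          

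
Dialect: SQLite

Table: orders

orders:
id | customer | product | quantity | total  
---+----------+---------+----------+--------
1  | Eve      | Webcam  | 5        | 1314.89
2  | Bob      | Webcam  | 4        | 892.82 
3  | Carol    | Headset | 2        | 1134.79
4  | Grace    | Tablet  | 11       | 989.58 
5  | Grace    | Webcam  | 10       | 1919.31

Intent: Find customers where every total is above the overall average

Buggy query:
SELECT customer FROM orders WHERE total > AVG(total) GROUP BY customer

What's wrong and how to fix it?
Bug: WHERE evaluates per row before aggregation, so AVG() is unavailable

Fix: Use a subquery for AVG and a HAVING MIN(...) filter so the condition holds for every row in the group

Corrected query:
SELECT customer FROM orders GROUP BY customer HAVING MIN(total) > (SELECT AVG(total) FROM orders)

Result:
customer
--------
Eve     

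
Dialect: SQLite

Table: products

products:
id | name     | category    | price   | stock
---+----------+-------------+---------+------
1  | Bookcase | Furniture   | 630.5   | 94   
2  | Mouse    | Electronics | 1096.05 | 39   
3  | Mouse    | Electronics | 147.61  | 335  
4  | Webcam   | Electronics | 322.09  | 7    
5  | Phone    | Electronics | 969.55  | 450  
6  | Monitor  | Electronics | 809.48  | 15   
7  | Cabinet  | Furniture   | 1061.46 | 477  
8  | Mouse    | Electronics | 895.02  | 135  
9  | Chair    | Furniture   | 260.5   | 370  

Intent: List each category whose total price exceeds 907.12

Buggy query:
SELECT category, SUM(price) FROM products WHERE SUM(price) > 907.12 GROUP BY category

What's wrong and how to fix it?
Bug: Aggregate functions cannot appear in a WHERE clause

Fix: Use HAVING (which filters groups after aggregation) instead of WHERE

Corrected query:
SELECT category, SUM(price) FROM products GROUP BY category HAVING SUM(price) > 907.12

Result:
category    | SUM(price)
------------+-----------
Electronics | 4239.8    
Furniture   | 1952.46   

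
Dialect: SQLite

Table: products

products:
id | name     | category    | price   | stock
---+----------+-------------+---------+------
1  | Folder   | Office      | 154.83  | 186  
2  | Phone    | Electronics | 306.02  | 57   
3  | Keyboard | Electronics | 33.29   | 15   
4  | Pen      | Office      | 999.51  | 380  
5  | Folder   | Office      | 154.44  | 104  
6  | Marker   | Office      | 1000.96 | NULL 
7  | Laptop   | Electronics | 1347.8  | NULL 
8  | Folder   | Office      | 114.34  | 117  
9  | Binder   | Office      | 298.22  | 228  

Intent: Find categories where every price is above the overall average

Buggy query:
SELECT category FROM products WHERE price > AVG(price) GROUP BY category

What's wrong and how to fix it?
Bug: WHERE evaluates per row before aggregation, so AVG() is unavailable

Fix: Compute the overall average in a scalar subquery and compare each group's MIN against it in HAVING

Corrected query:
SELECT category FROM products GROUP BY category HAVING MIN(price) > (SELECT AVG(price) FROM products)

Result:
(no rows)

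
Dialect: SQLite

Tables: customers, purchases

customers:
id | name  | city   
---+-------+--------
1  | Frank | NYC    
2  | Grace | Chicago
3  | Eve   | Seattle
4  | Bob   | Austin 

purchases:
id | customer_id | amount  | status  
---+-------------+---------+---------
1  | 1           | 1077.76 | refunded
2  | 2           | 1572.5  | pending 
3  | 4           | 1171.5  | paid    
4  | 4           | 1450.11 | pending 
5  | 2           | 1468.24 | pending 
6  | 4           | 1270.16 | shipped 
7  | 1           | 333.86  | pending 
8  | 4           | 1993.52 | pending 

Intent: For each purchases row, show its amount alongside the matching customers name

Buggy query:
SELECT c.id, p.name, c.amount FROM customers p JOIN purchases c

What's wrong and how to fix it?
Bug: JOIN with no ON clause produces a cartesian product; every purchases row pairs with every customers row

Fix: Specify the join condition linking the foreign key to the parent id

Corrected query:
SELECT c.id, p.name, c.amount FROM customers p JOIN purchases c ON c.customer_id = p.id

Result:
id | name  | amount 
---+-------+--------
1  | Frank | 1077.76
2  | Grace | 1572.5 
3  | Bob   | 1171.5 
4  | Bob   | 1450.11
5  | Grace | 1468.24
6  | Bob   | 1270.16
7  | Frank | 333.86 
8  | Bob   | 1993.52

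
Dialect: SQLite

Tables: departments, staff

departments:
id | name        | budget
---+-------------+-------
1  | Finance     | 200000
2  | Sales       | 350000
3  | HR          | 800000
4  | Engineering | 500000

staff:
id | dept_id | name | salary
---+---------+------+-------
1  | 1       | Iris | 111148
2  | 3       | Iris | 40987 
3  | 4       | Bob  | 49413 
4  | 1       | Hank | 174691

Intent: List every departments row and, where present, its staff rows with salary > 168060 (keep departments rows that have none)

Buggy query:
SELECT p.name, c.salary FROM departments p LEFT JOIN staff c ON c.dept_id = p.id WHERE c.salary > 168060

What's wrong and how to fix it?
Bug: Filtering c.salary in WHERE discards the NULL rows produced by LEFT JOIN, turning it into an inner join

Fix: Move the right-table condition into the ON clause so unmatched parents are kept

Corrected query:
SELECT p.name, c.salary FROM departments p LEFT JOIN staff c ON c.dept_id = p.id AND c.salary > 168060

Result:
name        | salary
------------+-------
Finance     | 174691
Sales       | NULL  
HR          | NULL  
Engineering | NULL  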